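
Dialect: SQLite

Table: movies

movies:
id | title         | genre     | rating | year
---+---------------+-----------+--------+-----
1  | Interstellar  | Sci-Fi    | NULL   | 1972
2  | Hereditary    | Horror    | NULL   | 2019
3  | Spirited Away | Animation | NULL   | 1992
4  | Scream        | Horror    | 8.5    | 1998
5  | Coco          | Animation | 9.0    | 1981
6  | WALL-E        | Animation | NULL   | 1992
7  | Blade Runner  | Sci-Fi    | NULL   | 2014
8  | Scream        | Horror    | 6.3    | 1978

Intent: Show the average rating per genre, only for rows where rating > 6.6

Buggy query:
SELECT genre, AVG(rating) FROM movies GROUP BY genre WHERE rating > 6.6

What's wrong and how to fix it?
Bug: Row-level WHERE must come before GROUP BY in the clause order

Fix: Move the WHERE clause before GROUP BY

Corrected query:
SELECT genre, AVG(rating) FROM movies WHERE rating > 6.6 GROUP BY genre

Result:
genre     | AVG(rating)
----------+------------
Animation | 9          
Horror    | 8.5        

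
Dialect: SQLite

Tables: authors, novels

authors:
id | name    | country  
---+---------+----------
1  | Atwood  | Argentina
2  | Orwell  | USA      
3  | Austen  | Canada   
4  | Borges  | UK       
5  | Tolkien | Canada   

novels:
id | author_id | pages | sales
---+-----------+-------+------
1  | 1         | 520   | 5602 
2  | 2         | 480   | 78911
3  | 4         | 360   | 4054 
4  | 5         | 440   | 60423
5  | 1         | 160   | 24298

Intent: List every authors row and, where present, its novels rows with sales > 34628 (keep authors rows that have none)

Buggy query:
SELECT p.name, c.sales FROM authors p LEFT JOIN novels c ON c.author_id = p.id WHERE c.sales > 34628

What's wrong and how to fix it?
Bug: A WHERE condition on the right-hand table after LEFT JOIN drops unmatched parents

Fix: Move the right-table condition into the ON clause so unmatched parents are kept

Corrected query:
SELECT p.name, c.sales FROM authors p LEFT JOIN novels c ON c.author_id = p.id AND c.sales > 34628

Result:
name    | sales
--------+------
Atwood  | NULL 
Orwell  | 78911
Austen  | NULL 
Borges  | NULL 
Tolkien | 60423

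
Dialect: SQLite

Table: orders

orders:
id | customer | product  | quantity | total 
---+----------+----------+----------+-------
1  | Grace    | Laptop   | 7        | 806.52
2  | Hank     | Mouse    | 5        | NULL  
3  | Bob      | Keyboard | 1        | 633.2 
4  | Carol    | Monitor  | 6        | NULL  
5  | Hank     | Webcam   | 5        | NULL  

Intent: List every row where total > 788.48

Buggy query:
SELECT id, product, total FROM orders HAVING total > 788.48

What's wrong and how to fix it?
Bug: HAVING filters the output of aggregation, but this query has no GROUP BY and no aggregate functions, so SQLite rejects it (HAVING clause on a non-aggregate query); the condition here is per row

Fix: Replace HAVING with WHERE since the condition applies to individual rows

Corrected query:
SELECT id, product, total FROM orders WHERE total > 788.48

Result:
id | product | total 
---+---------+-------
1  | Laptop  | 806.52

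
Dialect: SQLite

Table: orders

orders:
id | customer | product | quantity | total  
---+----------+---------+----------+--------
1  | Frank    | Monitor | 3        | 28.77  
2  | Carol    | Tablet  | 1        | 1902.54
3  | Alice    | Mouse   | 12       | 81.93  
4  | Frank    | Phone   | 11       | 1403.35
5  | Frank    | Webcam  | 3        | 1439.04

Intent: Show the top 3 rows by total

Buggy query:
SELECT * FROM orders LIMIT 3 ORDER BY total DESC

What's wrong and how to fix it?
Bug: LIMIT must come after ORDER BY

Fix: Swap the clauses: ORDER BY first, then LIMIT

Corrected query:
SELECT * FROM orders ORDER BY total DESC LIMIT 3

Result:
id | customer | product | quantity | total  
---+----------+---------+----------+--------
2  | Carol    | Tablet  | 1        | 1902.54
5  | Frank    | Webcam  | 3        | 1439.04
4  | Frank    | Phone   | 11       | 1403.35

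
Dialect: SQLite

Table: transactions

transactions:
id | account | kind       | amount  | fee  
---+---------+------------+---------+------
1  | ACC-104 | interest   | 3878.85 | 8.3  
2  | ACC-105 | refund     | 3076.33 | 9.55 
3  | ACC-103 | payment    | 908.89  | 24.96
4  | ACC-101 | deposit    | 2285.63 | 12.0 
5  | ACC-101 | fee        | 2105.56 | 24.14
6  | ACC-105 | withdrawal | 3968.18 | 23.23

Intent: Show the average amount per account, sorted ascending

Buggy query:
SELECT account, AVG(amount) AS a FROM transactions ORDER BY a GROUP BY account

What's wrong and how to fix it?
Bug: ORDER BY appears before GROUP BY; SQL clause order requires GROUP BY first

Fix: Reorder: SELECT … FROM … GROUP BY … ORDER BY …

Corrected query:
SELECT account, AVG(amount) AS a FROM transactions GROUP BY account ORDER BY a

Result:
account | a       
--------+---------
ACC-103 | 908.89  
ACC-101 | 2195.595
ACC-105 | 3522.255
ACC-104 | 3878.85 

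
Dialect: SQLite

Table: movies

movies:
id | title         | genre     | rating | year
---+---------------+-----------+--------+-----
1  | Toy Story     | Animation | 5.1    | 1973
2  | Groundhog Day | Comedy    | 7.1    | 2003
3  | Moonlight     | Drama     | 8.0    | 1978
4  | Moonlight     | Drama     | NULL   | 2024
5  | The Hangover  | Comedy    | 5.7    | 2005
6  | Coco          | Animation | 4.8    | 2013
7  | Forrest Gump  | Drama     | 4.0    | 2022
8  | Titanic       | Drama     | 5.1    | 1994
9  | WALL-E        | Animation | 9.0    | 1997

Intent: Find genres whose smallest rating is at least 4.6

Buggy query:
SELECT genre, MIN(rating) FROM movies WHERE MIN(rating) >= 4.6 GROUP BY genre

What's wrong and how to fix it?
Bug: Aggregates like MIN are computed per group after WHERE runs

Fix: Replace WHERE with HAVING after the GROUP BY

Corrected query:
SELECT genre, MIN(rating) FROM movies GROUP BY genre HAVING MIN(rating) >= 4.6

Result:
genre     | MIN(rating)
----------+------------
Animation | 4.8        
Comedy    | 5.7        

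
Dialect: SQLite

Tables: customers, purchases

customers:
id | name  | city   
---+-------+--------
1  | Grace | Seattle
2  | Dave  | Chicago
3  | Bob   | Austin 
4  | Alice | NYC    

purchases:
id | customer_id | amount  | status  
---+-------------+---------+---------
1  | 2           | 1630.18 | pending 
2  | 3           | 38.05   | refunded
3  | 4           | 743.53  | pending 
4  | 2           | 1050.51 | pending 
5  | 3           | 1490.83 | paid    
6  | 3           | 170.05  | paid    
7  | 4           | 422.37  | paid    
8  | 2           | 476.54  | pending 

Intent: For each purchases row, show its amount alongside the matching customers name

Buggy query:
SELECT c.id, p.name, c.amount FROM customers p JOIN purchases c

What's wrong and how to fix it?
Bug: Missing join condition: each purchases row is matched to all customers rows instead of just its own

Fix: Specify the join condition linking the foreign key to the parent id

Corrected query:
SELECT c.id, p.name, c.amount FROM customers p JOIN purchases c ON c.customer_id = p.id

Result:
id | name  | amount 
---+-------+--------
1  | Dave  | 1630.18
2  | Bob   | 38.05  
3  | Alice | 743.53 
4  | Dave  | 1050.51
5  | Bob   | 1490.83
6  | Bob   | 170.05 
7  | Alice | 422.37 
8  | Dave  | 476.54 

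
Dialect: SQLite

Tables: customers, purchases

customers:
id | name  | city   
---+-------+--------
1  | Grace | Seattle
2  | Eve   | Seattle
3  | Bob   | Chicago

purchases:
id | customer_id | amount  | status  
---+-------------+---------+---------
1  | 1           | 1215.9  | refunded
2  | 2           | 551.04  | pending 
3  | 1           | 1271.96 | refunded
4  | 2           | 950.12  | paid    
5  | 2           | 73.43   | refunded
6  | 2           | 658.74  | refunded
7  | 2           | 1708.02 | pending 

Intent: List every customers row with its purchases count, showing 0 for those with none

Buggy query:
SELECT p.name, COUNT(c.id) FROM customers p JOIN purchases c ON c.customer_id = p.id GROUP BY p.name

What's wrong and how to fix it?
Bug: INNER JOIN drops customers rows that have no matching purchases rows

Fix: Use LEFT JOIN so parents without children still appear (COUNT(c.id) gives 0)

Corrected query:
SELECT p.name, COUNT(c.id) FROM customers p LEFT JOIN purchases c ON c.customer_id = p.id GROUP BY p.name

Result:
name  | COUNT(c.id)
------+------------
Bob   | 0          
Eve   | 5          
Grace | 2          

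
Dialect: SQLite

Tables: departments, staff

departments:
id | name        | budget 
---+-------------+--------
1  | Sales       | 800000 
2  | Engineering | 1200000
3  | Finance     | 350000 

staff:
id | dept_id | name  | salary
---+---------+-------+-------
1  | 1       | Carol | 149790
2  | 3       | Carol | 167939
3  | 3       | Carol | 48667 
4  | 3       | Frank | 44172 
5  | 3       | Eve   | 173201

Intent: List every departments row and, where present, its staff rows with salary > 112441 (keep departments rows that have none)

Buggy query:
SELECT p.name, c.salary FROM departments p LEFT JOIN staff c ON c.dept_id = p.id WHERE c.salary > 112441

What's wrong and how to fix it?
Bug: Filtering c.salary in WHERE discards the NULL rows produced by LEFT JOIN, turning it into an inner join

Fix: Move the right-table condition into the ON clause so unmatched parents are kept

Corrected query:
SELECT p.name, c.salary FROM departments p LEFT JOIN staff c ON c.dept_id = p.id AND c.salary > 112441

Result:
name        | salary
------------+-------
Sales       | 149790
Engineering | NULL  
Finance     | 167939
Finance     | 173201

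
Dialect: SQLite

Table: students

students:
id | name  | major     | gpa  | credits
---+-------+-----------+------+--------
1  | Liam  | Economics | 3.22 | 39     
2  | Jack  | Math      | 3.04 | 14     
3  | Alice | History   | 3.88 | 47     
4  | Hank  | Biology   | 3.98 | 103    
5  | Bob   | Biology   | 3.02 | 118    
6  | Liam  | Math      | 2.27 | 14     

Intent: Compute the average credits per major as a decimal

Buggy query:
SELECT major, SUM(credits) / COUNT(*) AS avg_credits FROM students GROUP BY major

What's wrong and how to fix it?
Bug: SUM(credits) and COUNT(*) are both integers; the division truncates the fractional part

Fix: Cast one side to REAL so the division keeps the fractional part

Corrected query:
SELECT major, SUM(credits) * 1.0 / COUNT(*) AS avg_credits FROM students GROUP BY major

Result:
major     | avg_credits
----------+------------
Biology   | 110.5      
Economics | 39         
History   | 47         
Math      | 14         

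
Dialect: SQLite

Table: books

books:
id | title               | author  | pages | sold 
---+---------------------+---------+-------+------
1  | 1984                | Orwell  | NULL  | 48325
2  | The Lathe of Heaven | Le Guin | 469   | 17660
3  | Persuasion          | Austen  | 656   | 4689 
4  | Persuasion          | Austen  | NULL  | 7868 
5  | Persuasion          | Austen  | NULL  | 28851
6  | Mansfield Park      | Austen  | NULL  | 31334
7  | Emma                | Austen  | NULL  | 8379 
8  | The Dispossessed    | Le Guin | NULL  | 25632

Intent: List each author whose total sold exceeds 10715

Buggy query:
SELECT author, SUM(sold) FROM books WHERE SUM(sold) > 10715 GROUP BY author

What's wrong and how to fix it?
Bug: Aggregate functions cannot appear in a WHERE clause

Fix: Move the aggregate condition to a HAVING clause

Corrected query:
SELECT author, SUM(sold) FROM books GROUP BY author HAVING SUM(sold) > 10715

Result:
author  | SUM(sold)
--------+----------
Austen  | 81121    
Le Guin | 43292    
Orwell  | 48325    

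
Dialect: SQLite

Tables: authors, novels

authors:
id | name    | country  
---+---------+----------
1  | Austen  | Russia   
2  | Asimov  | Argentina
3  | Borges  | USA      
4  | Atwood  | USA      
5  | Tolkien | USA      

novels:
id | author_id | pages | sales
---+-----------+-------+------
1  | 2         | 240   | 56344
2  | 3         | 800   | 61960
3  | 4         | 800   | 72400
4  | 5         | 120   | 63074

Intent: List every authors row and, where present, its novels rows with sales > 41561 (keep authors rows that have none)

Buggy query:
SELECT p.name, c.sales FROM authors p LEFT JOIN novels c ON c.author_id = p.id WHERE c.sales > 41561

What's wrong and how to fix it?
Bug: A WHERE condition on the right-hand table after LEFT JOIN drops unmatched parents

Fix: Move the right-table condition into the ON clause so unmatched parents are kept

Corrected query:
SELECT p.name, c.sales FROM authors p LEFT JOIN novels c ON c.author_id = p.id AND c.sales > 41561

Result:
name    | sales
--------+------
Austen  | NULL 
Asimov  | 56344
Borges  | 61960
Atwood  | 72400
Tolkien | 63074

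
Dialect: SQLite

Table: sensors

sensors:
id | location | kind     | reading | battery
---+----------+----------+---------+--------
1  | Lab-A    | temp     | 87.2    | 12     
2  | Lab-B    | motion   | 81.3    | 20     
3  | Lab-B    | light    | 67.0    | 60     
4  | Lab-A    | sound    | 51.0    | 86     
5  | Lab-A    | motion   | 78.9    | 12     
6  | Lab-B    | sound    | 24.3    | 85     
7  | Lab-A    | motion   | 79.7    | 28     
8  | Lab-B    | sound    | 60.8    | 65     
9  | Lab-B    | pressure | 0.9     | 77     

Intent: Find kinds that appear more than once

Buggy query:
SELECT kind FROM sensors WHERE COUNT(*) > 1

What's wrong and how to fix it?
Bug: COUNT(*) is an aggregate and cannot be used in WHERE

Fix: Group first, then use HAVING for the count condition

Corrected query:
SELECT kind FROM sensors GROUP BY kind HAVING COUNT(*) > 1

Result:
kind  
------
motion
sound 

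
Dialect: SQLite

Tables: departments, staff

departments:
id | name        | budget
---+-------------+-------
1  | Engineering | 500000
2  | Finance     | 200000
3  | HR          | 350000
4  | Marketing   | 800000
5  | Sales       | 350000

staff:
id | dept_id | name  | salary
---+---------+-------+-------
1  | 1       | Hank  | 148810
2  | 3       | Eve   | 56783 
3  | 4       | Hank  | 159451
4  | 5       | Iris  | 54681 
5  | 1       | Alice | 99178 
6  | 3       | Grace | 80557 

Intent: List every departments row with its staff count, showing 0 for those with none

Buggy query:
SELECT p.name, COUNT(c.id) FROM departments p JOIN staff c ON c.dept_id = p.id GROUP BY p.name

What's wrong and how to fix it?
Bug: INNER JOIN drops departments rows that have no matching staff rows

Fix: Switch to LEFT JOIN to retain unmatched parent rows

Corrected query:
SELECT p.name, COUNT(c.id) FROM departments p LEFT JOIN staff c ON c.dept_id = p.id GROUP BY p.name

Result:
name        | COUNT(c.id)
------------+------------
Engineering | 2          
Finance     | 0          
HR          | 2          
Marketing   | 1          
Sales       | 1          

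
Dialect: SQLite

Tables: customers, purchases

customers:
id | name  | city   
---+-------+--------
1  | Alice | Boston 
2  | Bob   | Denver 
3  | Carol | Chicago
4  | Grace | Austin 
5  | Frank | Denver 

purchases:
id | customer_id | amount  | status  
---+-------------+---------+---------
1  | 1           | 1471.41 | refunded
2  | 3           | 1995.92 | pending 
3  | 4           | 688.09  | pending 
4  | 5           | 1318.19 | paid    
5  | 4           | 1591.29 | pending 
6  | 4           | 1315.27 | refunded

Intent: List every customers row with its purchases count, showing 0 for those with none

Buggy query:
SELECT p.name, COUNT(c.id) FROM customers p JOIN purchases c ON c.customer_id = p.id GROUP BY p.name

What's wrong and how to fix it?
Bug: An inner join excludes parents with zero children

Fix: Switch to LEFT JOIN to retain unmatched parent rows

Corrected query:
SELECT p.name, COUNT(c.id) FROM customers p LEFT JOIN purchases c ON c.customer_id = p.id GROUP BY p.name

Result:
name  | COUNT(c.id)
------+------------
Alice | 1          
Bob   | 0          
Carol | 1          
Frank | 1          
Grace | 3          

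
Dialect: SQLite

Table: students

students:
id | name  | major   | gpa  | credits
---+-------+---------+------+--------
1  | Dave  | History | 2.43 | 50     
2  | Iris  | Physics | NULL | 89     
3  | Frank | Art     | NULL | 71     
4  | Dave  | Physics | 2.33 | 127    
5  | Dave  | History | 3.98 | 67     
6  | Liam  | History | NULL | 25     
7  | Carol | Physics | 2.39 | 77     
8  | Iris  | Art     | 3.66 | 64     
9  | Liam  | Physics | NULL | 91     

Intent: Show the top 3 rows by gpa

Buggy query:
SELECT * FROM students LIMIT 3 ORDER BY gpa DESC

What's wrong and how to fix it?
Bug: ORDER BY cannot follow LIMIT; LIMIT is the final clause

Fix: Sort with ORDER BY, then apply LIMIT

Corrected query:
SELECT * FROM students ORDER BY gpa DESC LIMIT 3

Result:
id | name | major   | gpa  | credits
---+------+---------+------+--------
5  | Dave | History | 3.98 | 67     
8  | Iris | Art     | 3.66 | 64     
1  | Dave | History | 2.43 | 50     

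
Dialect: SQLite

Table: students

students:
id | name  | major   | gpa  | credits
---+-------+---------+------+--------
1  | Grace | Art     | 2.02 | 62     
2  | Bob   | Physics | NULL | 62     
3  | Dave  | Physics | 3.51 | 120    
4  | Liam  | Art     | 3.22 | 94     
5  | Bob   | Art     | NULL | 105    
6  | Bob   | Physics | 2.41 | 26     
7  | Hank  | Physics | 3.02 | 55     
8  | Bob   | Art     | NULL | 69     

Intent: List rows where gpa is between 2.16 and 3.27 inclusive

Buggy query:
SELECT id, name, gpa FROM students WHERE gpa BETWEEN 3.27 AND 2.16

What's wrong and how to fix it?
Bug: BETWEEN expects the lower bound first; with 3.27 AND 2.16 the range is empty

Fix: Write BETWEEN 2.16 AND 3.27

Corrected query:
SELECT id, name, gpa FROM students WHERE gpa BETWEEN 2.16 AND 3.27

Result:
id | name | gpa 
---+------+-----
4  | Liam | 3.22
6  | Bob  | 2.41
7  | Hank | 3.02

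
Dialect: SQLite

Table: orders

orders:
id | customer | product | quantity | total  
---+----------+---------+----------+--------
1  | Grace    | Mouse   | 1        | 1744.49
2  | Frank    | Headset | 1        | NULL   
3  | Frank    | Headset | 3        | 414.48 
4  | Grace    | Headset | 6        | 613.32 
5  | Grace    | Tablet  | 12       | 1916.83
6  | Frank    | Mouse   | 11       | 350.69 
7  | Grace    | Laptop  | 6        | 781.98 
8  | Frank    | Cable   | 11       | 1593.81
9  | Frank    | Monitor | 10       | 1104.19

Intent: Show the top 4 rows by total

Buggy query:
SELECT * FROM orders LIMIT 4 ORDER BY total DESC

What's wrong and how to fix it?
Bug: ORDER BY cannot follow LIMIT; LIMIT is the final clause

Fix: Sort with ORDER BY, then apply LIMIT

Corrected query:
SELECT * FROM orders ORDER BY total DESC LIMIT 4

Result:
id | customer | product | quantity | total  
---+----------+---------+----------+--------
5  | Grace    | Tablet  | 12       | 1916.83
1  | Grace    | Mouse   | 1        | 1744.49
8  | Frank    | Cable   | 11       | 1593.81
9  | Frank    | Monitor | 10       | 1104.19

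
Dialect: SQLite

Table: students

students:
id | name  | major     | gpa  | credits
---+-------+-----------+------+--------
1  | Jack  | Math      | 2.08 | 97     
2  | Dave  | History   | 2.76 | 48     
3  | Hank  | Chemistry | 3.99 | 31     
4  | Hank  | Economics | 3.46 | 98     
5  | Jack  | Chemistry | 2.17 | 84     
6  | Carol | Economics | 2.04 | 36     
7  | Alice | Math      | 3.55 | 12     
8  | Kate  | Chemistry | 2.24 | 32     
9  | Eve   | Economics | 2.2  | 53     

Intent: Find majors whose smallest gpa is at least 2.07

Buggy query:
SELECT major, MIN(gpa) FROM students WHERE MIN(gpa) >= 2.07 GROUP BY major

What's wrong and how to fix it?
Bug: MIN() in WHERE is a misuse of aggregate

Fix: Use HAVING for the per-group MIN condition

Corrected query:
SELECT major, MIN(gpa) FROM students GROUP BY major HAVING MIN(gpa) >= 2.07

Result:
major     | MIN(gpa)
----------+---------
Chemistry | 2.17    
History   | 2.76    
Math      | 2.08    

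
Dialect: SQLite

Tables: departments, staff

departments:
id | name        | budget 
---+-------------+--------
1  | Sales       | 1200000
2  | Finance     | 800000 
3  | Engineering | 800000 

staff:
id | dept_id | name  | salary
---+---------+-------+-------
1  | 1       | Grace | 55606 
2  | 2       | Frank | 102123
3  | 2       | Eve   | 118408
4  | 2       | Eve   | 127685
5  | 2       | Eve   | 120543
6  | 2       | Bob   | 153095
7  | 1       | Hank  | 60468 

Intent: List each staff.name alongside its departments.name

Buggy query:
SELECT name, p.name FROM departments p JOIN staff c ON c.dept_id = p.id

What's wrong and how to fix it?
Bug: 'name' exists in both joined tables, so the database can't tell which one is meant

Fix: Prefix ambiguous columns with the table alias

Corrected query:
SELECT c.name, p.name FROM departments p JOIN staff c ON c.dept_id = p.id

Result:
name  | name   
------+--------
Grace | Sales  
Frank | Finance
Eve   | Finance
Eve   | Finance
Eve   | Finance
Bob   | Finance
Hank  | Sales  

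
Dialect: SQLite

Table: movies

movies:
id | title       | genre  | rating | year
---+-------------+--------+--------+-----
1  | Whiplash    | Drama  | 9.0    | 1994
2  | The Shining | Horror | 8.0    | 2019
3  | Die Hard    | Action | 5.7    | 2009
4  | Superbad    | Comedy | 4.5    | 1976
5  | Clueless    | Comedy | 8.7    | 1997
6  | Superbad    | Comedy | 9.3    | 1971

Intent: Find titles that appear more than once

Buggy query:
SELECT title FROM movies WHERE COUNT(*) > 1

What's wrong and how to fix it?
Bug: WHERE can't reference COUNT(*); aggregates are computed after WHERE

Fix: GROUP BY title, then filter groups with HAVING COUNT(*) > 1

Corrected query:
SELECT title FROM movies GROUP BY title HAVING COUNT(*) > 1

Result:
title   
--------
Superbad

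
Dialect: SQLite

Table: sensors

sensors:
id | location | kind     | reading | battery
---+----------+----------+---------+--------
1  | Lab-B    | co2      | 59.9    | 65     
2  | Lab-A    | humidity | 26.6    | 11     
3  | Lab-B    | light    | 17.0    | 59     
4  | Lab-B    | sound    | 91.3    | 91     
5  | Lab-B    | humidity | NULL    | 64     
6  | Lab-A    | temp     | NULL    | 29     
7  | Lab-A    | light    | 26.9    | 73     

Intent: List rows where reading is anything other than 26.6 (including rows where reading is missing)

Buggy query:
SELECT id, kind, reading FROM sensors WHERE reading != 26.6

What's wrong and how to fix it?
Bug: 'reading != 26.6' is unknown when reading is NULL, so NULL rows are silently excluded

Fix: Add an explicit OR reading IS NULL to include the missing-value rows

Corrected query:
SELECT id, kind, reading FROM sensors WHERE reading != 26.6 OR reading IS NULL

Result:
id | kind     | reading
---+----------+--------
1  | co2      | 59.9   
3  | light    | 17     
4  | sound    | 91.3   
5  | humidity | NULL   
6  | temp     | NULL   
7  | light    | 26.9   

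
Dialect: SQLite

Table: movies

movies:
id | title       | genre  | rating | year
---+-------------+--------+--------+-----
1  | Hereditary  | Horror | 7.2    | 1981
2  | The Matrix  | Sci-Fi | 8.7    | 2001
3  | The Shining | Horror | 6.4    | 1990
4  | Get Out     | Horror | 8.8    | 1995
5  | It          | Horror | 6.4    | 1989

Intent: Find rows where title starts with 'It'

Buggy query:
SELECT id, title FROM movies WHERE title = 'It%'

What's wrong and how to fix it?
Bug: Wildcards only work with LIKE; '=' treats '%' as a literal character

Fix: Replace '=' with LIKE so 'It%' is treated as a pattern

Corrected query:
SELECT id, title FROM movies WHERE title LIKE 'It%'

Result:
id | title
---+------
5  | It   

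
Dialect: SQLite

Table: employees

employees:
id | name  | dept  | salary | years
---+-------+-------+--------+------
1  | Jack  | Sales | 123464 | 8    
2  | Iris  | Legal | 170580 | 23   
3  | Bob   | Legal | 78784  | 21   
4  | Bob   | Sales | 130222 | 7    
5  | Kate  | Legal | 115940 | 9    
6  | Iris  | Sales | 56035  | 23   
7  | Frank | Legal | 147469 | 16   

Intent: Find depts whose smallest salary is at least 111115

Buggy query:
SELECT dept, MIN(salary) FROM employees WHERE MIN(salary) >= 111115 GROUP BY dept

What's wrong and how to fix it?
Bug: Aggregates like MIN are computed per group after WHERE runs

Fix: Use HAVING for the per-group MIN condition

Corrected query:
SELECT dept, MIN(salary) FROM employees GROUP BY dept HAVING MIN(salary) >= 111115

Result:
(no rows)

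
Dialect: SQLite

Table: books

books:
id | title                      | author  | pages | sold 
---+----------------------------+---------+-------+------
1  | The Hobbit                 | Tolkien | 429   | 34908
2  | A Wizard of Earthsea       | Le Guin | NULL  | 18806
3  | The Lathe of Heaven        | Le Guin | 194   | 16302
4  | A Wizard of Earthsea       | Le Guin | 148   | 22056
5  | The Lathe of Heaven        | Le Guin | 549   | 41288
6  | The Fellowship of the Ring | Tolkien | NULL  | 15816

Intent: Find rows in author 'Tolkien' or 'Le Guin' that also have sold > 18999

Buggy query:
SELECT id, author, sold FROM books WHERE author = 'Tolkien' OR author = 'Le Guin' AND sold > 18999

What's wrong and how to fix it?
Bug: Without parentheses, AND is evaluated before OR, so the sold filter only applies to the 'Le Guin' branch

Fix: Group the OR with parentheses (or use IN), then AND the threshold

Corrected query:
SELECT id, author, sold FROM books WHERE (author = 'Tolkien' OR author = 'Le Guin') AND sold > 18999

Result:
id | author  | sold 
---+---------+------
1  | Tolkien | 34908
4  | Le Guin | 22056
5  | Le Guin | 41288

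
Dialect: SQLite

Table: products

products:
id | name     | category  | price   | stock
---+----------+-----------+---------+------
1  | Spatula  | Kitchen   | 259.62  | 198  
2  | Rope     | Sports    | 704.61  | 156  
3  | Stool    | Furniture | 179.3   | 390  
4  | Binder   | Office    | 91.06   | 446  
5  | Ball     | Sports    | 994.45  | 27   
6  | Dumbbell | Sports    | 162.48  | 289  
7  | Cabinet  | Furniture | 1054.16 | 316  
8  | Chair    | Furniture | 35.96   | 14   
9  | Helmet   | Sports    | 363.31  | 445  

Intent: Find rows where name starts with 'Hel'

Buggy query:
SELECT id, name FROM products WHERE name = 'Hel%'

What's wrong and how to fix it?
Bug: '=' compares the literal string including the % character; pattern matching needs LIKE

Fix: Replace '=' with LIKE so 'Hel%' is treated as a pattern

Corrected query:
SELECT id, name FROM products WHERE name LIKE 'Hel%'

Result:
id | name  
---+-------
9  | Helmet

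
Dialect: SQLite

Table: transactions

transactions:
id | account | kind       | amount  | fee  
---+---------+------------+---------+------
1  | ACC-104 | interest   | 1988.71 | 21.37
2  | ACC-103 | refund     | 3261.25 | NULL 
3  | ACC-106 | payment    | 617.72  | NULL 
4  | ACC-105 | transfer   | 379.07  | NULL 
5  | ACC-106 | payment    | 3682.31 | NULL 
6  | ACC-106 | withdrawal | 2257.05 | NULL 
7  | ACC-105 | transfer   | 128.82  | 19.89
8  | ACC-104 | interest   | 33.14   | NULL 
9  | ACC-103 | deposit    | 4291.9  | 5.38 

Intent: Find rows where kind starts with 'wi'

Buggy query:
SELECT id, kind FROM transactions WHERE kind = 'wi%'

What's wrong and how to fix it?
Bug: '=' compares the literal string including the % character; pattern matching needs LIKE

Fix: Use LIKE for wildcard pattern matching

Corrected query:
SELECT id, kind FROM transactions WHERE kind LIKE 'wi%'

Result:
id | kind      
---+-----------
6  | withdrawal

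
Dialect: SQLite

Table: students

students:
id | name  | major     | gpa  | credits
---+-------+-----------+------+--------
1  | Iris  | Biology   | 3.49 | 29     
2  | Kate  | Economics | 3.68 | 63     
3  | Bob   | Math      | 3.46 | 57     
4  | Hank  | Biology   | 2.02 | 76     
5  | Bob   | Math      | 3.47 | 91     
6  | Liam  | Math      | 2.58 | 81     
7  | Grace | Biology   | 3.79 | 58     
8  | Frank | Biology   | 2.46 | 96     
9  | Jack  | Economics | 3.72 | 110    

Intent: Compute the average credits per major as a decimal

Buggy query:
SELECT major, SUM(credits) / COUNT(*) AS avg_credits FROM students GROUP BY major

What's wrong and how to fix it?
Bug: SUM(credits) and COUNT(*) are both integers; the division truncates the fractional part

Fix: Multiply by 1.0 (or CAST to REAL) to force floating-point division

Corrected query:
SELECT major, SUM(credits) * 1.0 / COUNT(*) AS avg_credits FROM students GROUP BY major

Result:
major     | avg_credits
----------+------------
Biology   | 64.75      
Economics | 86.5       
Math      | 76.333333  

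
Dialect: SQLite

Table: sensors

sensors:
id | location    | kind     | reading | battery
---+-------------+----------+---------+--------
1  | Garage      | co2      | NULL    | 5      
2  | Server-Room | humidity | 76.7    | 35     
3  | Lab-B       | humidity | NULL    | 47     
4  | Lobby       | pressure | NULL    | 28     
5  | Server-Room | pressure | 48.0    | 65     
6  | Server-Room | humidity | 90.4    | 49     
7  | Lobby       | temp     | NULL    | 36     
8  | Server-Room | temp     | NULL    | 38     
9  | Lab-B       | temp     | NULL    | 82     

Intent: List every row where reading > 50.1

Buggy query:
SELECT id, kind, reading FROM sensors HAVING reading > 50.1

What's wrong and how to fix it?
Bug: HAVING filters the output of aggregation, but this query has no GROUP BY and no aggregate functions, so SQLite rejects it (HAVING clause on a non-aggregate query); the condition here is per row

Fix: Replace HAVING with WHERE since the condition applies to individual rows

Corrected query:
SELECT id, kind, reading FROM sensors WHERE reading > 50.1

Result:
id | kind     | reading
---+----------+--------
2  | humidity | 76.7   
6  | humidity | 90.4   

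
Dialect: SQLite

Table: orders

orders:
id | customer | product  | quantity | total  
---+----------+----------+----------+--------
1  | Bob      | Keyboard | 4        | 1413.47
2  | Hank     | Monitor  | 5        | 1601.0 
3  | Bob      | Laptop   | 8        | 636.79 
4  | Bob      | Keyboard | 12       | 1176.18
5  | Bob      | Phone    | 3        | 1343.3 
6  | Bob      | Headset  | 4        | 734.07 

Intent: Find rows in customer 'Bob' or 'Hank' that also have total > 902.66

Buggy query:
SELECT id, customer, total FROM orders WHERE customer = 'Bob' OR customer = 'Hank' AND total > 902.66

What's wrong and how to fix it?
Bug: AND binds tighter than OR, so this parses as customer = 'Bob' OR (customer = 'Hank' AND total > 902.66)

Fix: Group the OR with parentheses (or use IN), then AND the threshold

Corrected query:
SELECT id, customer, total FROM orders WHERE (customer = 'Bob' OR customer = 'Hank') AND total > 902.66

Result:
id | customer | total  
---+----------+--------
1  | Bob      | 1413.47
2  | Hank     | 1601   
4  | Bob      | 1176.18
5  | Bob      | 1343.3 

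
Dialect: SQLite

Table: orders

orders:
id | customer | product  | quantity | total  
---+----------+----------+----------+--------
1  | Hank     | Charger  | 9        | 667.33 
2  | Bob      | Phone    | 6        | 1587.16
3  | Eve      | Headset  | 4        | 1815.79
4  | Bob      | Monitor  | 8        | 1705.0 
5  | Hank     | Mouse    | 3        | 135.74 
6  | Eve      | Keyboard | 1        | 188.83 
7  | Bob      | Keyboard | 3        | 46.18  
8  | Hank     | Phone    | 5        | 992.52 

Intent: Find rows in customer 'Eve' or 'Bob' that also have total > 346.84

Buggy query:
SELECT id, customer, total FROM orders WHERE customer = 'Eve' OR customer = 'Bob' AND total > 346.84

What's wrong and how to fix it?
Bug: Without parentheses, AND is evaluated before OR, so the total filter only applies to the 'Bob' branch

Fix: Group the OR with parentheses (or use IN), then AND the threshold

Corrected query:
SELECT id, customer, total FROM orders WHERE (customer = 'Eve' OR customer = 'Bob') AND total > 346.84

Result:
id | customer | total  
---+----------+--------
2  | Bob      | 1587.16
3  | Eve      | 1815.79
4  | Bob      | 1705   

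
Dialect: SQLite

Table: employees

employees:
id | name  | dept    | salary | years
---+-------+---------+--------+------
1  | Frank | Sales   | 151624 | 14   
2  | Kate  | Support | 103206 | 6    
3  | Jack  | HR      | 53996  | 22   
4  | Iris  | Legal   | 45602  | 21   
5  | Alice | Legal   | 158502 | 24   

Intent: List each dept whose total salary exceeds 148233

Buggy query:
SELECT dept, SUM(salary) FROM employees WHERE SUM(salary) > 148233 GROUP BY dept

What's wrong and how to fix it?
Bug: Aggregate functions cannot appear in a WHERE clause

Fix: Use HAVING (which filters groups after aggregation) instead of WHERE

Corrected query:
SELECT dept, SUM(salary) FROM employees GROUP BY dept HAVING SUM(salary) > 148233

Result:
dept  | SUM(salary)
------+------------
Legal | 204104     
Sales | 151624     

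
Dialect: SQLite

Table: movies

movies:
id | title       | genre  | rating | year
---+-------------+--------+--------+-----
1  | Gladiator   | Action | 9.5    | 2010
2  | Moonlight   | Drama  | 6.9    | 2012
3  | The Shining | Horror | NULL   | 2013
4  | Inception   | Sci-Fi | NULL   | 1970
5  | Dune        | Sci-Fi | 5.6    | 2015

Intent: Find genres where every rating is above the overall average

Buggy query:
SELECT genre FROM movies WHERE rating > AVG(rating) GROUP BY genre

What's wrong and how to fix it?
Bug: WHERE evaluates per row before aggregation, so AVG() is unavailable

Fix: Compute the overall average in a scalar subquery and compare each group's MIN against it in HAVING

Corrected query:
SELECT genre FROM movies GROUP BY genre HAVING MIN(rating) > (SELECT AVG(rating) FROM movies)

Result:
genre 
------
Action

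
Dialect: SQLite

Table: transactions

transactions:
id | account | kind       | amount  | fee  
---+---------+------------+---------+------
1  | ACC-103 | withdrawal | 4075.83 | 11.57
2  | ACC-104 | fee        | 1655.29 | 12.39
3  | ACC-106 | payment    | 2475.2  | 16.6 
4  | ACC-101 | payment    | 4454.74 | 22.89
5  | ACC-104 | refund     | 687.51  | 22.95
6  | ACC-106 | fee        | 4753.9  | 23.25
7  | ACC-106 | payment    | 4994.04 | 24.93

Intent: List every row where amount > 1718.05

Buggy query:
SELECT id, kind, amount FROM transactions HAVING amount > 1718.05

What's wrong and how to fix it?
Bug: This is a non-aggregate query (no GROUP BY, no aggregates), so in SQLite the HAVING clause is invalid here; a row-level condition belongs in WHERE

Fix: Use WHERE for row-level filtering

Corrected query:
SELECT id, kind, amount FROM transactions WHERE amount > 1718.05

Result:
id | kind       | amount 
---+------------+--------
1  | withdrawal | 4075.83
3  | payment    | 2475.2 
4  | payment    | 4454.74
6  | fee        | 4753.9 
7  | payment    | 4994.04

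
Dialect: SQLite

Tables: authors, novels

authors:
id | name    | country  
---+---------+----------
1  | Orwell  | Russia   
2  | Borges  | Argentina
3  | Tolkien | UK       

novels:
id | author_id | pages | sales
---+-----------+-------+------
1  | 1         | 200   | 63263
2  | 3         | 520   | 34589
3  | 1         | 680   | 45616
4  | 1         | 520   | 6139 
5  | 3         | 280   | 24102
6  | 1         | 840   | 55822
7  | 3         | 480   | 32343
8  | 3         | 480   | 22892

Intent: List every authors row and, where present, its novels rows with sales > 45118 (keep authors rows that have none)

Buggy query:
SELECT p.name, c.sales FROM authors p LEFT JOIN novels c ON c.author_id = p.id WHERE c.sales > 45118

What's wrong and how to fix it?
Bug: A WHERE condition on the right-hand table after LEFT JOIN drops unmatched parents

Fix: Move the right-table condition into the ON clause so unmatched parents are kept

Corrected query:
SELECT p.name, c.sales FROM authors p LEFT JOIN novels c ON c.author_id = p.id AND c.sales > 45118

Result:
name    | sales
--------+------
Orwell  | 45616
Orwell  | 55822
Orwell  | 63263
Borges  | NULL 
Tolkien | NULL 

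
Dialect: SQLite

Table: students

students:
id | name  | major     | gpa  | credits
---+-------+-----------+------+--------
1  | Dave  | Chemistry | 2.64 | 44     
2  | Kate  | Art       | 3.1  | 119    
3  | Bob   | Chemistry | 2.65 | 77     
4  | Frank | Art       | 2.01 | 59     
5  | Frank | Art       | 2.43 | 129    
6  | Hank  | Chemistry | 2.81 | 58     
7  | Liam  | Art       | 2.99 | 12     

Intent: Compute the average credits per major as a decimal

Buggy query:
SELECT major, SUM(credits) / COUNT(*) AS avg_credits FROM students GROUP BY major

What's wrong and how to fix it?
Bug: Both operands are integers, so '/' performs integer division and truncates

Fix: Cast one side to REAL so the division keeps the fractional part

Corrected query:
SELECT major, SUM(credits) * 1.0 / COUNT(*) AS avg_credits FROM students GROUP BY major

Result:
major     | avg_credits
----------+------------
Art       | 79.75      
Chemistry | 59.666667  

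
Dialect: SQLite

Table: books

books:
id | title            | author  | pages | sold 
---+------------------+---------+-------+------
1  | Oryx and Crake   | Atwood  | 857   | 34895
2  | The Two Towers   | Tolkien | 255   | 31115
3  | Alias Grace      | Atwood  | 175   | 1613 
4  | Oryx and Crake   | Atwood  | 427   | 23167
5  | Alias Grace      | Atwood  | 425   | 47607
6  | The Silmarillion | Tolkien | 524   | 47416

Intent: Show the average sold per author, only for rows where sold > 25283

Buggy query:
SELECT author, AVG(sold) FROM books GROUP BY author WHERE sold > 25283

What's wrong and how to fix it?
Bug: WHERE cannot follow GROUP BY

Fix: Place WHERE between FROM and GROUP BY

Corrected query:
SELECT author, AVG(sold) FROM books WHERE sold > 25283 GROUP BY author

Result:
author  | AVG(sold)
--------+----------
Atwood  | 41251    
Tolkien | 39265.5  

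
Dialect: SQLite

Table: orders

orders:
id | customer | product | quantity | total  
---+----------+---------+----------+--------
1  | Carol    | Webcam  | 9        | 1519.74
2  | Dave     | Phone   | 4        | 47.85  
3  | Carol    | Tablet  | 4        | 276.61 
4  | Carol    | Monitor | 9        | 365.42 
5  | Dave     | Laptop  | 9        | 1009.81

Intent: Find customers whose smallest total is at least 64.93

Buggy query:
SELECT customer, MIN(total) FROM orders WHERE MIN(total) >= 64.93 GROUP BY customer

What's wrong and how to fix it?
Bug: Aggregates like MIN are computed per group after WHERE runs

Fix: Replace WHERE with HAVING after the GROUP BY

Corrected query:
SELECT customer, MIN(total) FROM orders GROUP BY customer HAVING MIN(total) >= 64.93

Result:
customer | MIN(total)
---------+-----------
Carol    | 276.61    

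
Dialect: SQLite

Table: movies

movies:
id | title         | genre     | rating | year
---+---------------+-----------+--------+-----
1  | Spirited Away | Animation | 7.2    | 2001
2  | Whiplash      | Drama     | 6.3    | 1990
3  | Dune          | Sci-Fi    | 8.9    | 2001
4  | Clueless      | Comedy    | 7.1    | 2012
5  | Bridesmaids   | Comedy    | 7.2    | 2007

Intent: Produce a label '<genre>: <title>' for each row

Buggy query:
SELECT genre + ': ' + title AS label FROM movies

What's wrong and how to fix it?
Bug: SQLite uses || for string concatenation; + coerces text to numbers (yielding 0)

Fix: Use the || operator for string concatenation

Corrected query:
SELECT genre || ': ' || title AS label FROM movies

Result:
label                   
------------------------
Animation: Spirited Away
Drama: Whiplash         
Sci-Fi: Dune            
Comedy: Clueless        
Comedy: Bridesmaids     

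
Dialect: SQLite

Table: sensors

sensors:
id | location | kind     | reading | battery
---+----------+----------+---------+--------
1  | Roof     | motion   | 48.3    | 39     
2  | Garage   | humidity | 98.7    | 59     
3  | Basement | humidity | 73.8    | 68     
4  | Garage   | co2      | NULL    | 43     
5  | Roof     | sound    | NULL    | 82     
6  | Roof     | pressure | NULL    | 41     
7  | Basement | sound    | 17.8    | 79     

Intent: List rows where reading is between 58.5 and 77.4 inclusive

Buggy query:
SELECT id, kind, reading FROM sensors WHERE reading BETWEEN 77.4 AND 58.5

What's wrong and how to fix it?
Bug: The bounds are reversed; BETWEEN a AND b requires a <= b to match anything

Fix: Swap the bounds so the smaller value comes first

Corrected query:
SELECT id, kind, reading FROM sensors WHERE reading BETWEEN 58.5 AND 77.4

Result:
id | kind     | reading
---+----------+--------
3  | humidity | 73.8   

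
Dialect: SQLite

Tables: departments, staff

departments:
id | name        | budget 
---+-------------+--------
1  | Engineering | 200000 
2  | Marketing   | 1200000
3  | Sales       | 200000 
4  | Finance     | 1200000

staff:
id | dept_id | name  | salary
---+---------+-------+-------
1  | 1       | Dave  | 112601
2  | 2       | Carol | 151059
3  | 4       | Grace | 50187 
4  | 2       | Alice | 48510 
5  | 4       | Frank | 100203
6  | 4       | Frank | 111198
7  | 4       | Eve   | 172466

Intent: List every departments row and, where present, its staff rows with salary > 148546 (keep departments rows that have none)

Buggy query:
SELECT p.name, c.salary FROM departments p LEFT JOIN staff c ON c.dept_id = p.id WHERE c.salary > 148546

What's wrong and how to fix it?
Bug: A WHERE condition on the right-hand table after LEFT JOIN drops unmatched parents

Fix: Move the right-table condition into the ON clause so unmatched parents are kept

Corrected query:
SELECT p.name, c.salary FROM departments p LEFT JOIN staff c ON c.dept_id = p.id AND c.salary > 148546

Result:
name        | salary
------------+-------
Engineering | NULL  
Marketing   | 151059
Sales       | NULL  
Finance     | 172466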